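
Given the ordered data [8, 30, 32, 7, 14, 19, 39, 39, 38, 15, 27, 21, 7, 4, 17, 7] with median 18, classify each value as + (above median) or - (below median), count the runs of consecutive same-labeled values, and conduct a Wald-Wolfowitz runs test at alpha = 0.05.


Step 1: Compute median = 18; label A = above, B = below.
Labels in order: BAABBAAAABAABBBB  (n_A = 8, n_B = 8)
Step 2: Count runs R = 7.
Step 3: Under H0 (random ordering), E[R] = 2*n_A*n_B/(n_A+n_B) + 1 = 2*8*8/16 + 1 = 9.0000.
        Var[R] = 2*n_A*n_B*(2*n_A*n_B - n_A - n_B) / ((n_A+n_B)^2 * (n_A+n_B-1)) = 14336/3840 = 3.7333.
        SD[R] = 1.9322.
Step 4: Continuity-corrected z = (R + 0.5 - E[R]) / SD[R] = (7 + 0.5 - 9.0000) / 1.9322 = -0.7763.
Step 5: Two-sided p-value via normal approximation = 2*(1 - Phi(|z|)) = 0.437558.
Step 6: alpha = 0.05. fail to reject H0.

R = 7, z = -0.7763, p = 0.437558, fail to reject H0.


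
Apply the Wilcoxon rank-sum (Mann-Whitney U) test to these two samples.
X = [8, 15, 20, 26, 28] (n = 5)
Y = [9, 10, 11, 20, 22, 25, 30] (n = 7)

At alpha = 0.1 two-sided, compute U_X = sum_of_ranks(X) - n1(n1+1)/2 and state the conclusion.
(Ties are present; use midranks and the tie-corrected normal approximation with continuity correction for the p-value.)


Step 1: Combine and sort all 12 observations; assign midranks.
sorted (value, group): (8,X), (9,Y), (10,Y), (11,Y), (15,X), (20,X), (20,Y), (22,Y), (25,Y), (26,X), (28,X), (30,Y)
ranks: 8->1, 9->2, 10->3, 11->4, 15->5, 20->6.5, 20->6.5, 22->8, 25->9, 26->10, 28->11, 30->12
Step 2: Rank sum for X: R1 = 1 + 5 + 6.5 + 10 + 11 = 33.5.
Step 3: U_X = R1 - n1(n1+1)/2 = 33.5 - 5*6/2 = 33.5 - 15 = 18.5.
       U_Y = n1*n2 - U_X = 35 - 18.5 = 16.5.
Step 4: Ties are present, so use the tie-corrected normal approximation (with continuity correction) for the p-value.
Step 5: p-value = 0.935170; compare to alpha = 0.1. fail to reject H0.

U_X = 18.5, p = 0.935170, fail to reject H0 at alpha = 0.1.


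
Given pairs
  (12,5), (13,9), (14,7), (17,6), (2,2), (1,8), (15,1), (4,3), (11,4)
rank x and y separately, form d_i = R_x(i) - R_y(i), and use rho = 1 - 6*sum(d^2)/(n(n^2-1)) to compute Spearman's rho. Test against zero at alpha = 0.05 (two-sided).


Step 1: Rank x and y separately (midranks; no ties here).
rank(x): 12->5, 13->6, 14->7, 17->9, 2->2, 1->1, 15->8, 4->3, 11->4
rank(y): 5->5, 9->9, 7->7, 6->6, 2->2, 8->8, 1->1, 3->3, 4->4
Step 2: d_i = R_x(i) - R_y(i); compute d_i^2.
  (5-5)^2=0, (6-9)^2=9, (7-7)^2=0, (9-6)^2=9, (2-2)^2=0, (1-8)^2=49, (8-1)^2=49, (3-3)^2=0, (4-4)^2=0
sum(d^2) = 116.
Step 3: rho = 1 - 6*116 / (9*(9^2 - 1)) = 1 - 696/720 = 0.033333.
Step 4: Under H0, t = rho * sqrt((n-2)/(1-rho^2)) = 0.0882 ~ t(7).
Step 5: Two-sided p-value from the t-distribution with 7 df = 0.932157.
Step 6: alpha = 0.05. fail to reject H0.

rho = 0.0333, p = 0.932157, fail to reject H0 at alpha = 0.05.


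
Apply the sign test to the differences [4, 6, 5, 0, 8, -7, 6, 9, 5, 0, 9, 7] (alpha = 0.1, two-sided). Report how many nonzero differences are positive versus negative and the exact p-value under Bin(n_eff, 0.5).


Step 1: Discard zero differences. Original n = 12; n_eff = number of nonzero differences = 10.
Nonzero differences (with sign): +4, +6, +5, +8, -7, +6, +9, +5, +9, +7
Step 2: Count signs: positive = 9, negative = 1.
Step 3: Under H0: P(positive) = 0.5, so the number of positives S ~ Bin(10, 0.5).
Step 4: Two-sided exact p-value = sum of Bin(10,0.5) probabilities at or below the observed probability = 0.021484.
Step 5: alpha = 0.1. reject H0.

n_eff = 10, pos = 9, neg = 1, p = 0.021484, reject H0.


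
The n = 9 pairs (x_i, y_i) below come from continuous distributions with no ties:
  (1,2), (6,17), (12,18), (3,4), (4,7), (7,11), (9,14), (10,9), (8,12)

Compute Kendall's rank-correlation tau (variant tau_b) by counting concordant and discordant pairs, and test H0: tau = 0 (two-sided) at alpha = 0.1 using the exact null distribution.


Step 1: Enumerate the 36 unordered pairs (i,j) with i<j and classify each by sign(x_j-x_i) * sign(y_j-y_i).
  (1,2):dx=+5,dy=+15->C; (1,3):dx=+11,dy=+16->C; (1,4):dx=+2,dy=+2->C; (1,5):dx=+3,dy=+5->C
  (1,6):dx=+6,dy=+9->C; (1,7):dx=+8,dy=+12->C; (1,8):dx=+9,dy=+7->C; (1,9):dx=+7,dy=+10->C
  (2,3):dx=+6,dy=+1->C; (2,4):dx=-3,dy=-13->C; (2,5):dx=-2,dy=-10->C; (2,6):dx=+1,dy=-6->D
  (2,7):dx=+3,dy=-3->D; (2,8):dx=+4,dy=-8->D; (2,9):dx=+2,dy=-5->D; (3,4):dx=-9,dy=-14->C
  (3,5):dx=-8,dy=-11->C; (3,6):dx=-5,dy=-7->C; (3,7):dx=-3,dy=-4->C; (3,8):dx=-2,dy=-9->C
  (3,9):dx=-4,dy=-6->C; (4,5):dx=+1,dy=+3->C; (4,6):dx=+4,dy=+7->C; (4,7):dx=+6,dy=+10->C
  (4,8):dx=+7,dy=+5->C; (4,9):dx=+5,dy=+8->C; (5,6):dx=+3,dy=+4->C; (5,7):dx=+5,dy=+7->C
  (5,8):dx=+6,dy=+2->C; (5,9):dx=+4,dy=+5->C; (6,7):dx=+2,dy=+3->C; (6,8):dx=+3,dy=-2->D
  (6,9):dx=+1,dy=+1->C; (7,8):dx=+1,dy=-5->D; (7,9):dx=-1,dy=-2->C; (8,9):dx=-2,dy=+3->D
Step 2: C = 29, D = 7, total pairs = 36.
Step 3: tau = (C - D)/(n(n-1)/2) = (29 - 7)/36 = 0.611111.
Step 4: Exact two-sided p-value (enumerate n! = 362880 permutations of y under H0): p = 0.024741.
Step 5: alpha = 0.1. reject H0.

tau_b = 0.6111 (C=29, D=7), p = 0.024741, reject H0.


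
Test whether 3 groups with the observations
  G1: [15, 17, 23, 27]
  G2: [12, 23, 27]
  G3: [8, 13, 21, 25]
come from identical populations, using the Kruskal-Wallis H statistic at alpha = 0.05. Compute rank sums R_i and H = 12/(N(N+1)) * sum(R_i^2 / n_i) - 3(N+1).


Step 1: Combine all N = 11 observations and assign midranks.
sorted (value, group, rank): (8,G3,1), (12,G2,2), (13,G3,3), (15,G1,4), (17,G1,5), (21,G3,6), (23,G1,7.5), (23,G2,7.5), (25,G3,9), (27,G1,10.5), (27,G2,10.5)
Step 2: Sum ranks within each group.
R_1 = 27 (n_1 = 4)
R_2 = 20 (n_2 = 3)
R_3 = 19 (n_3 = 4)
Step 3: H = 12/(N(N+1)) * sum(R_i^2/n_i) - 3(N+1)
     = 12/(11*12) * (27^2/4 + 20^2/3 + 19^2/4) - 3*12
     = 0.090909 * 405.833 - 36
     = 0.893939.
Step 4: Ties present; correction factor C = 1 - 12/(11^3 - 11) = 0.990909. Corrected H = 0.893939 / 0.990909 = 0.902141.
Step 5: Under H0, H ~ chi^2(2); p-value = 0.636946.
Step 6: alpha = 0.05. fail to reject H0.

H = 0.9021, df = 2, p = 0.636946, fail to reject H0.


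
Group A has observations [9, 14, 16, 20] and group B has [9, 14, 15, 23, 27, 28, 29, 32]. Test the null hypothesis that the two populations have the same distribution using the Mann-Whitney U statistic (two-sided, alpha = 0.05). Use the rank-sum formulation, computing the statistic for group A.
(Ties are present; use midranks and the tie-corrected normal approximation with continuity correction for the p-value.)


Step 1: Combine and sort all 12 observations; assign midranks.
sorted (value, group): (9,X), (9,Y), (14,X), (14,Y), (15,Y), (16,X), (20,X), (23,Y), (27,Y), (28,Y), (29,Y), (32,Y)
ranks: 9->1.5, 9->1.5, 14->3.5, 14->3.5, 15->5, 16->6, 20->7, 23->8, 27->9, 28->10, 29->11, 32->12
Step 2: Rank sum for X: R1 = 1.5 + 3.5 + 6 + 7 = 18.
Step 3: U_X = R1 - n1(n1+1)/2 = 18 - 4*5/2 = 18 - 10 = 8.
       U_Y = n1*n2 - U_X = 32 - 8 = 24.
Step 4: Ties are present, so use the tie-corrected normal approximation (with continuity correction) for the p-value.
Step 5: p-value = 0.201148; compare to alpha = 0.05. fail to reject H0.

U_X = 8, p = 0.201148, fail to reject H0 at alpha = 0.05.


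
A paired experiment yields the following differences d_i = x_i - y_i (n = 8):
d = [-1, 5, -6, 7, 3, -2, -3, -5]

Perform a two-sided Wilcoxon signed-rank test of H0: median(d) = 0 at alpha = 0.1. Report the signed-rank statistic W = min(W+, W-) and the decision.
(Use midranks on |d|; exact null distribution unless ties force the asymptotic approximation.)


Step 1: Drop any zero differences (none here) and take |d_i|.
|d| = [1, 5, 6, 7, 3, 2, 3, 5]
Step 2: Midrank |d_i| (ties get averaged ranks).
ranks: |1|->1, |5|->5.5, |6|->7, |7|->8, |3|->3.5, |2|->2, |3|->3.5, |5|->5.5
Step 3: Attach original signs; sum ranks with positive sign and with negative sign.
W+ = 5.5 + 8 + 3.5 = 17
W- = 1 + 7 + 2 + 3.5 + 5.5 = 19
(Check: W+ + W- = 36 should equal n(n+1)/2 = 36.)
Step 4: Test statistic W = min(W+, W-) = 17.
Step 5: Ties in |d|, so use the tie-corrected normal approximation.
        E[W] = n(n+1)/4 = 8*9/4 = 18.
        Tie groups: |d|=3 (t=2), |d|=5 (t=2); sum(t^3 - t) = 12.
        Var[W] = n(n+1)(2n+1)/24 - sum(t^3-t)/48 = 1224/24 - 12/48 = 50.75.
        z = (W - E[W]) / sqrt(Var[W]) = (17 - 18) / 7.1239 = -0.1404.
        Two-sided p = 2*Phi(z) = 0.888366.
Step 6: alpha = 0.1. fail to reject H0.

W+ = 17, W- = 19, W = min = 17, p = 0.888366, fail to reject H0.


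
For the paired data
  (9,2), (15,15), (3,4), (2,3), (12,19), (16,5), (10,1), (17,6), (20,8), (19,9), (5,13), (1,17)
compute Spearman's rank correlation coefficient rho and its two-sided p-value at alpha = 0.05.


Step 1: Rank x and y separately (midranks; no ties here).
rank(x): 9->5, 15->8, 3->3, 2->2, 12->7, 16->9, 10->6, 17->10, 20->12, 19->11, 5->4, 1->1
rank(y): 2->2, 15->10, 4->4, 3->3, 19->12, 5->5, 1->1, 6->6, 8->7, 9->8, 13->9, 17->11
Step 2: d_i = R_x(i) - R_y(i); compute d_i^2.
  (5-2)^2=9, (8-10)^2=4, (3-4)^2=1, (2-3)^2=1, (7-12)^2=25, (9-5)^2=16, (6-1)^2=25, (10-6)^2=16, (12-7)^2=25, (11-8)^2=9, (4-9)^2=25, (1-11)^2=100
sum(d^2) = 256.
Step 3: rho = 1 - 6*256 / (12*(12^2 - 1)) = 1 - 1536/1716 = 0.104895.
Step 4: Under H0, t = rho * sqrt((n-2)/(1-rho^2)) = 0.3335 ~ t(10).
Step 5: Two-sided p-value from the t-distribution with 10 df = 0.745609.
Step 6: alpha = 0.05. fail to reject H0.

rho = 0.1049, p = 0.745609, fail to reject H0 at alpha = 0.05.


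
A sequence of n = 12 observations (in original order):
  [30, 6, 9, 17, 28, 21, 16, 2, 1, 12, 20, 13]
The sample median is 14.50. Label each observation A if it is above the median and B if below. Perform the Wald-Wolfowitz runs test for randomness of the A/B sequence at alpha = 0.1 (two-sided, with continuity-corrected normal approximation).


Step 1: Compute median = 14.50; label A = above, B = below.
Labels in order: ABBAAAABBBAB  (n_A = 6, n_B = 6)
Step 2: Count runs R = 6.
Step 3: Under H0 (random ordering), E[R] = 2*n_A*n_B/(n_A+n_B) + 1 = 2*6*6/12 + 1 = 7.0000.
        Var[R] = 2*n_A*n_B*(2*n_A*n_B - n_A - n_B) / ((n_A+n_B)^2 * (n_A+n_B-1)) = 4320/1584 = 2.7273.
        SD[R] = 1.6514.
Step 4: Continuity-corrected z = (R + 0.5 - E[R]) / SD[R] = (6 + 0.5 - 7.0000) / 1.6514 = -0.3028.
Step 5: Two-sided p-value via normal approximation = 2*(1 - Phi(|z|)) = 0.762069.
Step 6: alpha = 0.1. fail to reject H0.

R = 6, z = -0.3028, p = 0.762069, fail to reject H0.


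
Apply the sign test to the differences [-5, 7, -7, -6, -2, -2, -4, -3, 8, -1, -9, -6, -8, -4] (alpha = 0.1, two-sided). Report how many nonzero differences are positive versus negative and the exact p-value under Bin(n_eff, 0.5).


Step 1: Discard zero differences. Original n = 14; n_eff = number of nonzero differences = 14.
Nonzero differences (with sign): -5, +7, -7, -6, -2, -2, -4, -3, +8, -1, -9, -6, -8, -4
Step 2: Count signs: positive = 2, negative = 12.
Step 3: Under H0: P(positive) = 0.5, so the number of positives S ~ Bin(14, 0.5).
Step 4: Two-sided exact p-value = sum of Bin(14,0.5) probabilities at or below the observed probability = 0.012939.
Step 5: alpha = 0.1. reject H0.

n_eff = 14, pos = 2, neg = 12, p = 0.012939, reject H0.


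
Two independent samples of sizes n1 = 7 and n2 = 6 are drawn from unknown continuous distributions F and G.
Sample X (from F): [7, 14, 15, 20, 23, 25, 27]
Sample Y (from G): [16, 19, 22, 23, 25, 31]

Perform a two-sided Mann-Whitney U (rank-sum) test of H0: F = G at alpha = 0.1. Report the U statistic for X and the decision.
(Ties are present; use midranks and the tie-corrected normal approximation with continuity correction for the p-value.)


Step 1: Combine and sort all 13 observations; assign midranks.
sorted (value, group): (7,X), (14,X), (15,X), (16,Y), (19,Y), (20,X), (22,Y), (23,X), (23,Y), (25,X), (25,Y), (27,X), (31,Y)
ranks: 7->1, 14->2, 15->3, 16->4, 19->5, 20->6, 22->7, 23->8.5, 23->8.5, 25->10.5, 25->10.5, 27->12, 31->13
Step 2: Rank sum for X: R1 = 1 + 2 + 3 + 6 + 8.5 + 10.5 + 12 = 43.
Step 3: U_X = R1 - n1(n1+1)/2 = 43 - 7*8/2 = 43 - 28 = 15.
       U_Y = n1*n2 - U_X = 42 - 15 = 27.
Step 4: Ties are present, so use the tie-corrected normal approximation (with continuity correction) for the p-value.
Step 5: p-value = 0.430766; compare to alpha = 0.1. fail to reject H0.

U_X = 15, p = 0.430766, fail to reject H0 at alpha = 0.1.


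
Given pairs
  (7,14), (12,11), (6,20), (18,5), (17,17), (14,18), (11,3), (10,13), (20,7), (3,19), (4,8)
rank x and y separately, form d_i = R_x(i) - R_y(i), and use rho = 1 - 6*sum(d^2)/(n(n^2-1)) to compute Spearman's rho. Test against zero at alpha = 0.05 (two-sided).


Step 1: Rank x and y separately (midranks; no ties here).
rank(x): 7->4, 12->7, 6->3, 18->10, 17->9, 14->8, 11->6, 10->5, 20->11, 3->1, 4->2
rank(y): 14->7, 11->5, 20->11, 5->2, 17->8, 18->9, 3->1, 13->6, 7->3, 19->10, 8->4
Step 2: d_i = R_x(i) - R_y(i); compute d_i^2.
  (4-7)^2=9, (7-5)^2=4, (3-11)^2=64, (10-2)^2=64, (9-8)^2=1, (8-9)^2=1, (6-1)^2=25, (5-6)^2=1, (11-3)^2=64, (1-10)^2=81, (2-4)^2=4
sum(d^2) = 318.
Step 3: rho = 1 - 6*318 / (11*(11^2 - 1)) = 1 - 1908/1320 = -0.445455.
Step 4: Under H0, t = rho * sqrt((n-2)/(1-rho^2)) = -1.4926 ~ t(9).
Step 5: Two-sided p-value from the t-distribution with 9 df = 0.169733.
Step 6: alpha = 0.05. fail to reject H0.

rho = -0.4455, p = 0.169733, fail to reject H0 at alpha = 0.05.


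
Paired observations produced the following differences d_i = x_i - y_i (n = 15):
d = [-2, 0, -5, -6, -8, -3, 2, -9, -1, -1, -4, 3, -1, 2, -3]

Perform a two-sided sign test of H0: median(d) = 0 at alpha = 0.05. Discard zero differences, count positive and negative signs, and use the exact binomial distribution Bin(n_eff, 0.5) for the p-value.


Step 1: Discard zero differences. Original n = 15; n_eff = number of nonzero differences = 14.
Nonzero differences (with sign): -2, -5, -6, -8, -3, +2, -9, -1, -1, -4, +3, -1, +2, -3
Step 2: Count signs: positive = 3, negative = 11.
Step 3: Under H0: P(positive) = 0.5, so the number of positives S ~ Bin(14, 0.5).
Step 4: Two-sided exact p-value = sum of Bin(14,0.5) probabilities at or below the observed probability = 0.057373.
Step 5: alpha = 0.05. fail to reject H0.

n_eff = 14, pos = 3, neg = 11, p = 0.057373, fail to reject H0.


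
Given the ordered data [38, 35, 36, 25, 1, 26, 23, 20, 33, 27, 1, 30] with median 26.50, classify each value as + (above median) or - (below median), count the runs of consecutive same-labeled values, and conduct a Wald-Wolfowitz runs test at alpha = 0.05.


Step 1: Compute median = 26.50; label A = above, B = below.
Labels in order: AAABBBBBAABA  (n_A = 6, n_B = 6)
Step 2: Count runs R = 5.
Step 3: Under H0 (random ordering), E[R] = 2*n_A*n_B/(n_A+n_B) + 1 = 2*6*6/12 + 1 = 7.0000.
        Var[R] = 2*n_A*n_B*(2*n_A*n_B - n_A - n_B) / ((n_A+n_B)^2 * (n_A+n_B-1)) = 4320/1584 = 2.7273.
        SD[R] = 1.6514.
Step 4: Continuity-corrected z = (R + 0.5 - E[R]) / SD[R] = (5 + 0.5 - 7.0000) / 1.6514 = -0.9083.
Step 5: Two-sided p-value via normal approximation = 2*(1 - Phi(|z|)) = 0.363722.
Step 6: alpha = 0.05. fail to reject H0.

R = 5, z = -0.9083, p = 0.363722, fail to reject H0.


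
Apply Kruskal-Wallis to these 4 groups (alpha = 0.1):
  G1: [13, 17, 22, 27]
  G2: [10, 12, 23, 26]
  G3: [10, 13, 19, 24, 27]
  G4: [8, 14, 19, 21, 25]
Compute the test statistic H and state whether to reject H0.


Step 1: Combine all N = 18 observations and assign midranks.
sorted (value, group, rank): (8,G4,1), (10,G2,2.5), (10,G3,2.5), (12,G2,4), (13,G1,5.5), (13,G3,5.5), (14,G4,7), (17,G1,8), (19,G3,9.5), (19,G4,9.5), (21,G4,11), (22,G1,12), (23,G2,13), (24,G3,14), (25,G4,15), (26,G2,16), (27,G1,17.5), (27,G3,17.5)
Step 2: Sum ranks within each group.
R_1 = 43 (n_1 = 4)
R_2 = 35.5 (n_2 = 4)
R_3 = 49 (n_3 = 5)
R_4 = 43.5 (n_4 = 5)
Step 3: H = 12/(N(N+1)) * sum(R_i^2/n_i) - 3(N+1)
     = 12/(18*19) * (43^2/4 + 35.5^2/4 + 49^2/5 + 43.5^2/5) - 3*19
     = 0.035088 * 1635.96 - 57
     = 0.402193.
Step 4: Ties present; correction factor C = 1 - 24/(18^3 - 18) = 0.995872. Corrected H = 0.402193 / 0.995872 = 0.403860.
Step 5: Under H0, H ~ chi^2(3); p-value = 0.939444.
Step 6: alpha = 0.1. fail to reject H0.

H = 0.4039, df = 3, p = 0.939444, fail to reject H0.


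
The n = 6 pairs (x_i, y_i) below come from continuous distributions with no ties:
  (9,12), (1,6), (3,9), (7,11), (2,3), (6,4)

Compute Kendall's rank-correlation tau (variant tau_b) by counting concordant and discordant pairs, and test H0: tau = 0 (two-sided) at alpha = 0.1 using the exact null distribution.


Step 1: Enumerate the 15 unordered pairs (i,j) with i<j and classify each by sign(x_j-x_i) * sign(y_j-y_i).
  (1,2):dx=-8,dy=-6->C; (1,3):dx=-6,dy=-3->C; (1,4):dx=-2,dy=-1->C; (1,5):dx=-7,dy=-9->C
  (1,6):dx=-3,dy=-8->C; (2,3):dx=+2,dy=+3->C; (2,4):dx=+6,dy=+5->C; (2,5):dx=+1,dy=-3->D
  (2,6):dx=+5,dy=-2->D; (3,4):dx=+4,dy=+2->C; (3,5):dx=-1,dy=-6->C; (3,6):dx=+3,dy=-5->D
  (4,5):dx=-5,dy=-8->C; (4,6):dx=-1,dy=-7->C; (5,6):dx=+4,dy=+1->C
Step 2: C = 12, D = 3, total pairs = 15.
Step 3: tau = (C - D)/(n(n-1)/2) = (12 - 3)/15 = 0.600000.
Step 4: Exact two-sided p-value (enumerate n! = 720 permutations of y under H0): p = 0.136111.
Step 5: alpha = 0.1. fail to reject H0.

tau_b = 0.6000 (C=12, D=3), p = 0.136111, fail to reject H0.


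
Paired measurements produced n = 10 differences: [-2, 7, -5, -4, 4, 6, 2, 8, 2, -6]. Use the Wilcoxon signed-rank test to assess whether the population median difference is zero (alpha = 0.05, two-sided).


Step 1: Drop any zero differences (none here) and take |d_i|.
|d| = [2, 7, 5, 4, 4, 6, 2, 8, 2, 6]
Step 2: Midrank |d_i| (ties get averaged ranks).
ranks: |2|->2, |7|->9, |5|->6, |4|->4.5, |4|->4.5, |6|->7.5, |2|->2, |8|->10, |2|->2, |6|->7.5
Step 3: Attach original signs; sum ranks with positive sign and with negative sign.
W+ = 9 + 4.5 + 7.5 + 2 + 10 + 2 = 35
W- = 2 + 6 + 4.5 + 7.5 = 20
(Check: W+ + W- = 55 should equal n(n+1)/2 = 55.)
Step 4: Test statistic W = min(W+, W-) = 20.
Step 5: Ties in |d|, so use the tie-corrected normal approximation.
        E[W] = n(n+1)/4 = 10*11/4 = 27.5.
        Tie groups: |d|=2 (t=3), |d|=4 (t=2), |d|=6 (t=2); sum(t^3 - t) = 36.
        Var[W] = n(n+1)(2n+1)/24 - sum(t^3-t)/48 = 2310/24 - 36/48 = 95.5.
        z = (W - E[W]) / sqrt(Var[W]) = (20 - 27.5) / 9.7724 = -0.7675.
        Two-sided p = 2*Phi(z) = 0.442804.
Step 6: alpha = 0.05. fail to reject H0.

W+ = 35, W- = 20, W = min = 20, p = 0.442804, fail to reject H0.


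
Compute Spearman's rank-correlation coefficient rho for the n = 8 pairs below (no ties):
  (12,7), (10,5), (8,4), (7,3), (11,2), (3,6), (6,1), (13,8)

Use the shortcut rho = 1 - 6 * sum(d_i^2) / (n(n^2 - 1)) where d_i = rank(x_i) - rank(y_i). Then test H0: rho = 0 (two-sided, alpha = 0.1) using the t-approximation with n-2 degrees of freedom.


Step 1: Rank x and y separately (midranks; no ties here).
rank(x): 12->7, 10->5, 8->4, 7->3, 11->6, 3->1, 6->2, 13->8
rank(y): 7->7, 5->5, 4->4, 3->3, 2->2, 6->6, 1->1, 8->8
Step 2: d_i = R_x(i) - R_y(i); compute d_i^2.
  (7-7)^2=0, (5-5)^2=0, (4-4)^2=0, (3-3)^2=0, (6-2)^2=16, (1-6)^2=25, (2-1)^2=1, (8-8)^2=0
sum(d^2) = 42.
Step 3: rho = 1 - 6*42 / (8*(8^2 - 1)) = 1 - 252/504 = 0.500000.
Step 4: Under H0, t = rho * sqrt((n-2)/(1-rho^2)) = 1.4142 ~ t(6).
Step 5: Two-sided p-value from the t-distribution with 6 df = 0.207031.
Step 6: alpha = 0.1. fail to reject H0.

rho = 0.5000, p = 0.207031, fail to reject H0 at alpha = 0.1.


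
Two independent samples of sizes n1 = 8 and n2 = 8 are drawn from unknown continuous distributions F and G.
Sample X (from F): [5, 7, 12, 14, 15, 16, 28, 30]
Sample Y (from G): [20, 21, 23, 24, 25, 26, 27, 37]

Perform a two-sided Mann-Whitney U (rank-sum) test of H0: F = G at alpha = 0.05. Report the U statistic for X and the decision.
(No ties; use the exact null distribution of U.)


Step 1: Combine and sort all 16 observations; assign midranks.
sorted (value, group): (5,X), (7,X), (12,X), (14,X), (15,X), (16,X), (20,Y), (21,Y), (23,Y), (24,Y), (25,Y), (26,Y), (27,Y), (28,X), (30,X), (37,Y)
ranks: 5->1, 7->2, 12->3, 14->4, 15->5, 16->6, 20->7, 21->8, 23->9, 24->10, 25->11, 26->12, 27->13, 28->14, 30->15, 37->16
Step 2: Rank sum for X: R1 = 1 + 2 + 3 + 4 + 5 + 6 + 14 + 15 = 50.
Step 3: U_X = R1 - n1(n1+1)/2 = 50 - 8*9/2 = 50 - 36 = 14.
       U_Y = n1*n2 - U_X = 64 - 14 = 50.
Step 4: No ties, so the exact null distribution of U (based on enumerating the C(16,8) = 12870 equally likely rank assignments) gives the two-sided p-value.
Step 5: p-value = 0.064957; compare to alpha = 0.05. fail to reject H0.

U_X = 14, p = 0.064957, fail to reject H0 at alpha = 0.05.


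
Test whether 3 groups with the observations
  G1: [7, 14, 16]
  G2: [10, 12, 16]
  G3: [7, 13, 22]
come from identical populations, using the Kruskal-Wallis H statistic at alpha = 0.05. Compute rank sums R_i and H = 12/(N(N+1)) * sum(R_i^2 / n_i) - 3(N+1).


Step 1: Combine all N = 9 observations and assign midranks.
sorted (value, group, rank): (7,G1,1.5), (7,G3,1.5), (10,G2,3), (12,G2,4), (13,G3,5), (14,G1,6), (16,G1,7.5), (16,G2,7.5), (22,G3,9)
Step 2: Sum ranks within each group.
R_1 = 15 (n_1 = 3)
R_2 = 14.5 (n_2 = 3)
R_3 = 15.5 (n_3 = 3)
Step 3: H = 12/(N(N+1)) * sum(R_i^2/n_i) - 3(N+1)
     = 12/(9*10) * (15^2/3 + 14.5^2/3 + 15.5^2/3) - 3*10
     = 0.133333 * 225.167 - 30
     = 0.022222.
Step 4: Ties present; correction factor C = 1 - 12/(9^3 - 9) = 0.983333. Corrected H = 0.022222 / 0.983333 = 0.022599.
Step 5: Under H0, H ~ chi^2(2); p-value = 0.988764.
Step 6: alpha = 0.05. fail to reject H0.

H = 0.0226, df = 2, p = 0.988764, fail to reject H0.


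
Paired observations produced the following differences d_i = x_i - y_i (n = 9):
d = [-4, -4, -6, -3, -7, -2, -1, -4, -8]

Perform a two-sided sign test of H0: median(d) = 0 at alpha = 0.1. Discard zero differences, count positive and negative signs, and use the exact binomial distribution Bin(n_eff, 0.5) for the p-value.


Step 1: Discard zero differences. Original n = 9; n_eff = number of nonzero differences = 9.
Nonzero differences (with sign): -4, -4, -6, -3, -7, -2, -1, -4, -8
Step 2: Count signs: positive = 0, negative = 9.
Step 3: Under H0: P(positive) = 0.5, so the number of positives S ~ Bin(9, 0.5).
Step 4: Two-sided exact p-value = sum of Bin(9,0.5) probabilities at or below the observed probability = 0.003906.
Step 5: alpha = 0.1. reject H0.

n_eff = 9, pos = 0, neg = 9, p = 0.003906, reject H0.


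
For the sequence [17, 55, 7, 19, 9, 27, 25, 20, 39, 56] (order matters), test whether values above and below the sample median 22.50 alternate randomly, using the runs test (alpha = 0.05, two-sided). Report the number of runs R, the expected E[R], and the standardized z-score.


Step 1: Compute median = 22.50; label A = above, B = below.
Labels in order: BABBBAABAA  (n_A = 5, n_B = 5)
Step 2: Count runs R = 6.
Step 3: Under H0 (random ordering), E[R] = 2*n_A*n_B/(n_A+n_B) + 1 = 2*5*5/10 + 1 = 6.0000.
        Var[R] = 2*n_A*n_B*(2*n_A*n_B - n_A - n_B) / ((n_A+n_B)^2 * (n_A+n_B-1)) = 2000/900 = 2.2222.
        SD[R] = 1.4907.
Step 4: R = E[R], so z = 0 with no continuity correction.
Step 5: Two-sided p-value via normal approximation = 2*(1 - Phi(|z|)) = 1.000000.
Step 6: alpha = 0.05. fail to reject H0.

R = 6, z = 0.0000, p = 1.000000, fail to reject H0.


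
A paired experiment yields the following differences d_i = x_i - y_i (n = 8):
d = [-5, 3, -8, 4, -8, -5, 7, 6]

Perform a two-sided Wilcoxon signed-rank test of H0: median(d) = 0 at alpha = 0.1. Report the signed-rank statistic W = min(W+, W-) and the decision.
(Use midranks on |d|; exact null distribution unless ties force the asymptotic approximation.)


Step 1: Drop any zero differences (none here) and take |d_i|.
|d| = [5, 3, 8, 4, 8, 5, 7, 6]
Step 2: Midrank |d_i| (ties get averaged ranks).
ranks: |5|->3.5, |3|->1, |8|->7.5, |4|->2, |8|->7.5, |5|->3.5, |7|->6, |6|->5
Step 3: Attach original signs; sum ranks with positive sign and with negative sign.
W+ = 1 + 2 + 6 + 5 = 14
W- = 3.5 + 7.5 + 7.5 + 3.5 = 22
(Check: W+ + W- = 36 should equal n(n+1)/2 = 36.)
Step 4: Test statistic W = min(W+, W-) = 14.
Step 5: Ties in |d|, so use the tie-corrected normal approximation.
        E[W] = n(n+1)/4 = 8*9/4 = 18.
        Tie groups: |d|=5 (t=2), |d|=8 (t=2); sum(t^3 - t) = 12.
        Var[W] = n(n+1)(2n+1)/24 - sum(t^3-t)/48 = 1224/24 - 12/48 = 50.75.
        z = (W - E[W]) / sqrt(Var[W]) = (14 - 18) / 7.1239 = -0.5615.
        Two-sided p = 2*Phi(z) = 0.574464.
Step 6: alpha = 0.1. fail to reject H0.

W+ = 14, W- = 22, W = min = 14, p = 0.574464, fail to reject H0.


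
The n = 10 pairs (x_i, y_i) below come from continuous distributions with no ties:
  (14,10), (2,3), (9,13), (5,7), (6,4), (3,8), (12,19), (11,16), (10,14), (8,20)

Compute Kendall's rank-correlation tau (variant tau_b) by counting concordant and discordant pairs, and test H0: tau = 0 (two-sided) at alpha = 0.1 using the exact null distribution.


Step 1: Enumerate the 45 unordered pairs (i,j) with i<j and classify each by sign(x_j-x_i) * sign(y_j-y_i).
  (1,2):dx=-12,dy=-7->C; (1,3):dx=-5,dy=+3->D; (1,4):dx=-9,dy=-3->C; (1,5):dx=-8,dy=-6->C
  (1,6):dx=-11,dy=-2->C; (1,7):dx=-2,dy=+9->D; (1,8):dx=-3,dy=+6->D; (1,9):dx=-4,dy=+4->D
  (1,10):dx=-6,dy=+10->D; (2,3):dx=+7,dy=+10->C; (2,4):dx=+3,dy=+4->C; (2,5):dx=+4,dy=+1->C
  (2,6):dx=+1,dy=+5->C; (2,7):dx=+10,dy=+16->C; (2,8):dx=+9,dy=+13->C; (2,9):dx=+8,dy=+11->C
  (2,10):dx=+6,dy=+17->C; (3,4):dx=-4,dy=-6->C; (3,5):dx=-3,dy=-9->C; (3,6):dx=-6,dy=-5->C
  (3,7):dx=+3,dy=+6->C; (3,8):dx=+2,dy=+3->C; (3,9):dx=+1,dy=+1->C; (3,10):dx=-1,dy=+7->D
  (4,5):dx=+1,dy=-3->D; (4,6):dx=-2,dy=+1->D; (4,7):dx=+7,dy=+12->C; (4,8):dx=+6,dy=+9->C
  (4,9):dx=+5,dy=+7->C; (4,10):dx=+3,dy=+13->C; (5,6):dx=-3,dy=+4->D; (5,7):dx=+6,dy=+15->C
  (5,8):dx=+5,dy=+12->C; (5,9):dx=+4,dy=+10->C; (5,10):dx=+2,dy=+16->C; (6,7):dx=+9,dy=+11->C
  (6,8):dx=+8,dy=+8->C; (6,9):dx=+7,dy=+6->C; (6,10):dx=+5,dy=+12->C; (7,8):dx=-1,dy=-3->C
  (7,9):dx=-2,dy=-5->C; (7,10):dx=-4,dy=+1->D; (8,9):dx=-1,dy=-2->C; (8,10):dx=-3,dy=+4->D
  (9,10):dx=-2,dy=+6->D
Step 2: C = 33, D = 12, total pairs = 45.
Step 3: tau = (C - D)/(n(n-1)/2) = (33 - 12)/45 = 0.466667.
Step 4: Exact two-sided p-value (enumerate n! = 3628800 permutations of y under H0): p = 0.072550.
Step 5: alpha = 0.1. reject H0.

tau_b = 0.4667 (C=33, D=12), p = 0.072550, reject H0.


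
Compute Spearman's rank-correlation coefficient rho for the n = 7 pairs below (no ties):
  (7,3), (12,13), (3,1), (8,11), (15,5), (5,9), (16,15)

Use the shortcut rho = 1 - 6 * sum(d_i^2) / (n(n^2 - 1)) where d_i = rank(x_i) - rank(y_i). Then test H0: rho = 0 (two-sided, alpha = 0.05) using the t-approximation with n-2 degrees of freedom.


Step 1: Rank x and y separately (midranks; no ties here).
rank(x): 7->3, 12->5, 3->1, 8->4, 15->6, 5->2, 16->7
rank(y): 3->2, 13->6, 1->1, 11->5, 5->3, 9->4, 15->7
Step 2: d_i = R_x(i) - R_y(i); compute d_i^2.
  (3-2)^2=1, (5-6)^2=1, (1-1)^2=0, (4-5)^2=1, (6-3)^2=9, (2-4)^2=4, (7-7)^2=0
sum(d^2) = 16.
Step 3: rho = 1 - 6*16 / (7*(7^2 - 1)) = 1 - 96/336 = 0.714286.
Step 4: Under H0, t = rho * sqrt((n-2)/(1-rho^2)) = 2.2822 ~ t(5).
Step 5: Two-sided p-value from the t-distribution with 5 df = 0.071344.
Step 6: alpha = 0.05. fail to reject H0.

rho = 0.7143, p = 0.071344, fail to reject H0 at alpha = 0.05.


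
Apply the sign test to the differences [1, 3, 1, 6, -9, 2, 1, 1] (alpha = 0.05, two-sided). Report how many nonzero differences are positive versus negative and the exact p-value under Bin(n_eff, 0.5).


Step 1: Discard zero differences. Original n = 8; n_eff = number of nonzero differences = 8.
Nonzero differences (with sign): +1, +3, +1, +6, -9, +2, +1, +1
Step 2: Count signs: positive = 7, negative = 1.
Step 3: Under H0: P(positive) = 0.5, so the number of positives S ~ Bin(8, 0.5).
Step 4: Two-sided exact p-value = sum of Bin(8,0.5) probabilities at or below the observed probability = 0.070312.
Step 5: alpha = 0.05. fail to reject H0.

n_eff = 8, pos = 7, neg = 1, p = 0.070312, fail to reject H0.


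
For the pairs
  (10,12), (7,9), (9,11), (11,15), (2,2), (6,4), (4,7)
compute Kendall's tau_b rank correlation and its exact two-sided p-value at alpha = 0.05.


Step 1: Enumerate the 21 unordered pairs (i,j) with i<j and classify each by sign(x_j-x_i) * sign(y_j-y_i).
  (1,2):dx=-3,dy=-3->C; (1,3):dx=-1,dy=-1->C; (1,4):dx=+1,dy=+3->C; (1,5):dx=-8,dy=-10->C
  (1,6):dx=-4,dy=-8->C; (1,7):dx=-6,dy=-5->C; (2,3):dx=+2,dy=+2->C; (2,4):dx=+4,dy=+6->C
  (2,5):dx=-5,dy=-7->C; (2,6):dx=-1,dy=-5->C; (2,7):dx=-3,dy=-2->C; (3,4):dx=+2,dy=+4->C
  (3,5):dx=-7,dy=-9->C; (3,6):dx=-3,dy=-7->C; (3,7):dx=-5,dy=-4->C; (4,5):dx=-9,dy=-13->C
  (4,6):dx=-5,dy=-11->C; (4,7):dx=-7,dy=-8->C; (5,6):dx=+4,dy=+2->C; (5,7):dx=+2,dy=+5->C
  (6,7):dx=-2,dy=+3->D
Step 2: C = 20, D = 1, total pairs = 21.
Step 3: tau = (C - D)/(n(n-1)/2) = (20 - 1)/21 = 0.904762.
Step 4: Exact two-sided p-value (enumerate n! = 5040 permutations of y under H0): p = 0.002778.
Step 5: alpha = 0.05. reject H0.

tau_b = 0.9048 (C=20, D=1), p = 0.002778, reject H0.


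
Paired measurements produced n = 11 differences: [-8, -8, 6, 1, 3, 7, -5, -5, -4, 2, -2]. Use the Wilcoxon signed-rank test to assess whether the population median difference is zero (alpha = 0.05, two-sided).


Step 1: Drop any zero differences (none here) and take |d_i|.
|d| = [8, 8, 6, 1, 3, 7, 5, 5, 4, 2, 2]
Step 2: Midrank |d_i| (ties get averaged ranks).
ranks: |8|->10.5, |8|->10.5, |6|->8, |1|->1, |3|->4, |7|->9, |5|->6.5, |5|->6.5, |4|->5, |2|->2.5, |2|->2.5
Step 3: Attach original signs; sum ranks with positive sign and with negative sign.
W+ = 8 + 1 + 4 + 9 + 2.5 = 24.5
W- = 10.5 + 10.5 + 6.5 + 6.5 + 5 + 2.5 = 41.5
(Check: W+ + W- = 66 should equal n(n+1)/2 = 66.)
Step 4: Test statistic W = min(W+, W-) = 24.5.
Step 5: Ties in |d|, so use the tie-corrected normal approximation.
        E[W] = n(n+1)/4 = 11*12/4 = 33.
        Tie groups: |d|=2 (t=2), |d|=5 (t=2), |d|=8 (t=2); sum(t^3 - t) = 18.
        Var[W] = n(n+1)(2n+1)/24 - sum(t^3-t)/48 = 3036/24 - 18/48 = 126.125.
        z = (W - E[W]) / sqrt(Var[W]) = (24.5 - 33) / 11.2305 = -0.7569.
        Two-sided p = 2*Phi(z) = 0.449131.
Step 6: alpha = 0.05. fail to reject H0.

W+ = 24.5, W- = 41.5, W = min = 24.5, p = 0.449131, fail to reject H0.


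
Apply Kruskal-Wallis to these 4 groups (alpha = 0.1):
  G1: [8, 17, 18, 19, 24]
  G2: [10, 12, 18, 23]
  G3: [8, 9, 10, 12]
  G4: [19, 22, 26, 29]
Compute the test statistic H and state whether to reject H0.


Step 1: Combine all N = 17 observations and assign midranks.
sorted (value, group, rank): (8,G1,1.5), (8,G3,1.5), (9,G3,3), (10,G2,4.5), (10,G3,4.5), (12,G2,6.5), (12,G3,6.5), (17,G1,8), (18,G1,9.5), (18,G2,9.5), (19,G1,11.5), (19,G4,11.5), (22,G4,13), (23,G2,14), (24,G1,15), (26,G4,16), (29,G4,17)
Step 2: Sum ranks within each group.
R_1 = 45.5 (n_1 = 5)
R_2 = 34.5 (n_2 = 4)
R_3 = 15.5 (n_3 = 4)
R_4 = 57.5 (n_4 = 4)
Step 3: H = 12/(N(N+1)) * sum(R_i^2/n_i) - 3(N+1)
     = 12/(17*18) * (45.5^2/5 + 34.5^2/4 + 15.5^2/4 + 57.5^2/4) - 3*18
     = 0.039216 * 1598.24 - 54
     = 8.675980.
Step 4: Ties present; correction factor C = 1 - 30/(17^3 - 17) = 0.993873. Corrected H = 8.675980 / 0.993873 = 8.729470.
Step 5: Under H0, H ~ chi^2(3); p-value = 0.033113.
Step 6: alpha = 0.1. reject H0.

H = 8.7295, df = 3, p = 0.033113, reject H0.


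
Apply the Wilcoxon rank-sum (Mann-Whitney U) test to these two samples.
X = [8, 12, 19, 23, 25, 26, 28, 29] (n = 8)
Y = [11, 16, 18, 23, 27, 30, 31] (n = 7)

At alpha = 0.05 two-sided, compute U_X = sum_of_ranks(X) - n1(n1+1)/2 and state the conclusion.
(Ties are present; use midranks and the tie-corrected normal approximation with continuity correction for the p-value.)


Step 1: Combine and sort all 15 observations; assign midranks.
sorted (value, group): (8,X), (11,Y), (12,X), (16,Y), (18,Y), (19,X), (23,X), (23,Y), (25,X), (26,X), (27,Y), (28,X), (29,X), (30,Y), (31,Y)
ranks: 8->1, 11->2, 12->3, 16->4, 18->5, 19->6, 23->7.5, 23->7.5, 25->9, 26->10, 27->11, 28->12, 29->13, 30->14, 31->15
Step 2: Rank sum for X: R1 = 1 + 3 + 6 + 7.5 + 9 + 10 + 12 + 13 = 61.5.
Step 3: U_X = R1 - n1(n1+1)/2 = 61.5 - 8*9/2 = 61.5 - 36 = 25.5.
       U_Y = n1*n2 - U_X = 56 - 25.5 = 30.5.
Step 4: Ties are present, so use the tie-corrected normal approximation (with continuity correction) for the p-value.
Step 5: p-value = 0.816801; compare to alpha = 0.05. fail to reject H0.

U_X = 25.5, p = 0.816801, fail to reject H0 at alpha = 0.05.


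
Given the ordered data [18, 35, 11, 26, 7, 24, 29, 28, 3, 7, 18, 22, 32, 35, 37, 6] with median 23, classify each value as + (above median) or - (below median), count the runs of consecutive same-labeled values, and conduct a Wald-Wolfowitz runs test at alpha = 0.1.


Step 1: Compute median = 23; label A = above, B = below.
Labels in order: BABABAAABBBBAAAB  (n_A = 8, n_B = 8)
Step 2: Count runs R = 9.
Step 3: Under H0 (random ordering), E[R] = 2*n_A*n_B/(n_A+n_B) + 1 = 2*8*8/16 + 1 = 9.0000.
        Var[R] = 2*n_A*n_B*(2*n_A*n_B - n_A - n_B) / ((n_A+n_B)^2 * (n_A+n_B-1)) = 14336/3840 = 3.7333.
        SD[R] = 1.9322.
Step 4: R = E[R], so z = 0 with no continuity correction.
Step 5: Two-sided p-value via normal approximation = 2*(1 - Phi(|z|)) = 1.000000.
Step 6: alpha = 0.1. fail to reject H0.

R = 9, z = 0.0000, p = 1.000000, fail to reject H0.


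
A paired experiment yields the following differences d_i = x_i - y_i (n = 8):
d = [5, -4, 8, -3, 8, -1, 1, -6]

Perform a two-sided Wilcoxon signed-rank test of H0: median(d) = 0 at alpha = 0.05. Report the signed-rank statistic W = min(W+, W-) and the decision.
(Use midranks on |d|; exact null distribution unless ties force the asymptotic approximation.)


Step 1: Drop any zero differences (none here) and take |d_i|.
|d| = [5, 4, 8, 3, 8, 1, 1, 6]
Step 2: Midrank |d_i| (ties get averaged ranks).
ranks: |5|->5, |4|->4, |8|->7.5, |3|->3, |8|->7.5, |1|->1.5, |1|->1.5, |6|->6
Step 3: Attach original signs; sum ranks with positive sign and with negative sign.
W+ = 5 + 7.5 + 7.5 + 1.5 = 21.5
W- = 4 + 3 + 1.5 + 6 = 14.5
(Check: W+ + W- = 36 should equal n(n+1)/2 = 36.)
Step 4: Test statistic W = min(W+, W-) = 14.5.
Step 5: Ties in |d|, so use the tie-corrected normal approximation.
        E[W] = n(n+1)/4 = 8*9/4 = 18.
        Tie groups: |d|=1 (t=2), |d|=8 (t=2); sum(t^3 - t) = 12.
        Var[W] = n(n+1)(2n+1)/24 - sum(t^3-t)/48 = 1224/24 - 12/48 = 50.75.
        z = (W - E[W]) / sqrt(Var[W]) = (14.5 - 18) / 7.1239 = -0.4913.
        Two-sided p = 2*Phi(z) = 0.623212.
Step 6: alpha = 0.05. fail to reject H0.

W+ = 21.5, W- = 14.5, W = min = 14.5, p = 0.623212, fail to reject H0.


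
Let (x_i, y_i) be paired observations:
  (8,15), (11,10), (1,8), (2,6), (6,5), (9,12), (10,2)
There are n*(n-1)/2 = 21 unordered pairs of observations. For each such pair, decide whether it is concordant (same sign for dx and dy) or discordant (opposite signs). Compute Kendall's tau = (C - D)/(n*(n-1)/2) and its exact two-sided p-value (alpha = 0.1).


Step 1: Enumerate the 21 unordered pairs (i,j) with i<j and classify each by sign(x_j-x_i) * sign(y_j-y_i).
  (1,2):dx=+3,dy=-5->D; (1,3):dx=-7,dy=-7->C; (1,4):dx=-6,dy=-9->C; (1,5):dx=-2,dy=-10->C
  (1,6):dx=+1,dy=-3->D; (1,7):dx=+2,dy=-13->D; (2,3):dx=-10,dy=-2->C; (2,4):dx=-9,dy=-4->C
  (2,5):dx=-5,dy=-5->C; (2,6):dx=-2,dy=+2->D; (2,7):dx=-1,dy=-8->C; (3,4):dx=+1,dy=-2->D
  (3,5):dx=+5,dy=-3->D; (3,6):dx=+8,dy=+4->C; (3,7):dx=+9,dy=-6->D; (4,5):dx=+4,dy=-1->D
  (4,6):dx=+7,dy=+6->C; (4,7):dx=+8,dy=-4->D; (5,6):dx=+3,dy=+7->C; (5,7):dx=+4,dy=-3->D
  (6,7):dx=+1,dy=-10->D
Step 2: C = 10, D = 11, total pairs = 21.
Step 3: tau = (C - D)/(n(n-1)/2) = (10 - 11)/21 = -0.047619.
Step 4: Exact two-sided p-value (enumerate n! = 5040 permutations of y under H0): p = 1.000000.
Step 5: alpha = 0.1. fail to reject H0.

tau_b = -0.0476 (C=10, D=11), p = 1.000000, fail to reject H0.


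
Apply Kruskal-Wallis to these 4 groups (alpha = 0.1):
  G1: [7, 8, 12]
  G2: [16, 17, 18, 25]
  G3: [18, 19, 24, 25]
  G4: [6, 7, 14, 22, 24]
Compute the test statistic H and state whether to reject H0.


Step 1: Combine all N = 16 observations and assign midranks.
sorted (value, group, rank): (6,G4,1), (7,G1,2.5), (7,G4,2.5), (8,G1,4), (12,G1,5), (14,G4,6), (16,G2,7), (17,G2,8), (18,G2,9.5), (18,G3,9.5), (19,G3,11), (22,G4,12), (24,G3,13.5), (24,G4,13.5), (25,G2,15.5), (25,G3,15.5)
Step 2: Sum ranks within each group.
R_1 = 11.5 (n_1 = 3)
R_2 = 40 (n_2 = 4)
R_3 = 49.5 (n_3 = 4)
R_4 = 35 (n_4 = 5)
Step 3: H = 12/(N(N+1)) * sum(R_i^2/n_i) - 3(N+1)
     = 12/(16*17) * (11.5^2/3 + 40^2/4 + 49.5^2/4 + 35^2/5) - 3*17
     = 0.044118 * 1301.65 - 51
     = 6.425551.
Step 4: Ties present; correction factor C = 1 - 24/(16^3 - 16) = 0.994118. Corrected H = 6.425551 / 0.994118 = 6.463572.
Step 5: Under H0, H ~ chi^2(3); p-value = 0.091110.
Step 6: alpha = 0.1. reject H0.

H = 6.4636, df = 3, p = 0.091110, reject H0.


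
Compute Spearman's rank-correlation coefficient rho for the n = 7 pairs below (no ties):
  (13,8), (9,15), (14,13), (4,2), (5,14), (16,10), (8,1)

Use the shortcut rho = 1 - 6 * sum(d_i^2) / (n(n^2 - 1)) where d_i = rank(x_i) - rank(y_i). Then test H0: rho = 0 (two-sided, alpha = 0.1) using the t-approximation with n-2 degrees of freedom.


Step 1: Rank x and y separately (midranks; no ties here).
rank(x): 13->5, 9->4, 14->6, 4->1, 5->2, 16->7, 8->3
rank(y): 8->3, 15->7, 13->5, 2->2, 14->6, 10->4, 1->1
Step 2: d_i = R_x(i) - R_y(i); compute d_i^2.
  (5-3)^2=4, (4-7)^2=9, (6-5)^2=1, (1-2)^2=1, (2-6)^2=16, (7-4)^2=9, (3-1)^2=4
sum(d^2) = 44.
Step 3: rho = 1 - 6*44 / (7*(7^2 - 1)) = 1 - 264/336 = 0.214286.
Step 4: Under H0, t = rho * sqrt((n-2)/(1-rho^2)) = 0.4906 ~ t(5).
Step 5: Two-sided p-value from the t-distribution with 5 df = 0.644512.
Step 6: alpha = 0.1. fail to reject H0.

rho = 0.2143, p = 0.644512, fail to reject H0 at alpha = 0.1.


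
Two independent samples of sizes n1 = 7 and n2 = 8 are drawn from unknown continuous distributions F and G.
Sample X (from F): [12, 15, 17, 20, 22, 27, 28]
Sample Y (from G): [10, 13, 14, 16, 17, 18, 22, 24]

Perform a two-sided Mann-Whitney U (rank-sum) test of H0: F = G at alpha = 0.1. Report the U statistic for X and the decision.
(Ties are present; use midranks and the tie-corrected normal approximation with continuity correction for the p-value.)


Step 1: Combine and sort all 15 observations; assign midranks.
sorted (value, group): (10,Y), (12,X), (13,Y), (14,Y), (15,X), (16,Y), (17,X), (17,Y), (18,Y), (20,X), (22,X), (22,Y), (24,Y), (27,X), (28,X)
ranks: 10->1, 12->2, 13->3, 14->4, 15->5, 16->6, 17->7.5, 17->7.5, 18->9, 20->10, 22->11.5, 22->11.5, 24->13, 27->14, 28->15
Step 2: Rank sum for X: R1 = 2 + 5 + 7.5 + 10 + 11.5 + 14 + 15 = 65.
Step 3: U_X = R1 - n1(n1+1)/2 = 65 - 7*8/2 = 65 - 28 = 37.
       U_Y = n1*n2 - U_X = 56 - 37 = 19.
Step 4: Ties are present, so use the tie-corrected normal approximation (with continuity correction) for the p-value.
Step 5: p-value = 0.324405; compare to alpha = 0.1. fail to reject H0.

U_X = 37, p = 0.324405, fail to reject H0 at alpha = 0.1.


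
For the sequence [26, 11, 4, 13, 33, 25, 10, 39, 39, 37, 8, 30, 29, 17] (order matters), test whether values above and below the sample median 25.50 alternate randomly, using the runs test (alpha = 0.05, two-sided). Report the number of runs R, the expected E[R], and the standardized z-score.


Step 1: Compute median = 25.50; label A = above, B = below.
Labels in order: ABBBABBAAABAAB  (n_A = 7, n_B = 7)
Step 2: Count runs R = 8.
Step 3: Under H0 (random ordering), E[R] = 2*n_A*n_B/(n_A+n_B) + 1 = 2*7*7/14 + 1 = 8.0000.
        Var[R] = 2*n_A*n_B*(2*n_A*n_B - n_A - n_B) / ((n_A+n_B)^2 * (n_A+n_B-1)) = 8232/2548 = 3.2308.
        SD[R] = 1.7974.
Step 4: R = E[R], so z = 0 with no continuity correction.
Step 5: Two-sided p-value via normal approximation = 2*(1 - Phi(|z|)) = 1.000000.
Step 6: alpha = 0.05. fail to reject H0.

R = 8, z = 0.0000, p = 1.000000, fail to reject H0.


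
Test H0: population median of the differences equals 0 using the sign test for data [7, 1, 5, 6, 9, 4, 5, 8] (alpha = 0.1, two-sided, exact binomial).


Step 1: Discard zero differences. Original n = 8; n_eff = number of nonzero differences = 8.
Nonzero differences (with sign): +7, +1, +5, +6, +9, +4, +5, +8
Step 2: Count signs: positive = 8, negative = 0.
Step 3: Under H0: P(positive) = 0.5, so the number of positives S ~ Bin(8, 0.5).
Step 4: Two-sided exact p-value = sum of Bin(8,0.5) probabilities at or below the observed probability = 0.007812.
Step 5: alpha = 0.1. reject H0.

n_eff = 8, pos = 8, neg = 0, p = 0.007812, reject H0.
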